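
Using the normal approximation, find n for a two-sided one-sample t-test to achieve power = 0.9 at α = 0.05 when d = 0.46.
n = 50

Sample size formula (one-sample t-test, normal approximation):
n = ((z_{α/2} + z_β) / d)²

z_{α/2} = 1.960 (for α = 0.05, two-sided)
z_β = 1.282 (for power = 0.9)
d = 0.46

n = ((1.960 + 1.282) / 0.46)²
n = (7.048)²
n ≈ 49.67
Round up to the next whole number: n = 50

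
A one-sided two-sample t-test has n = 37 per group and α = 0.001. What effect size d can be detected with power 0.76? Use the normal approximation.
d ≈ 0.88

Minimum detectable effect (two-sample t-test, normal approximation):
d = (z_α + z_β) / √(n/2)
d = (3.090 + 0.706) / √(37/2)
d = 3.797 / 4.301
d ≈ 0.88

By Cohen's convention (0.2 small / 0.5 medium / 0.8 large): large effect.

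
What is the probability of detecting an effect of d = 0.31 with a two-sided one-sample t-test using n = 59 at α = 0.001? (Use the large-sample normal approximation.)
Power ≈ 0.18

Power calculation (one-sample t-test, normal approximation):
z_β = d · √n - z_{α/2}
z_β = 0.31 · √59 - 3.291
z_β = 0.31 · 7.681 - 3.291
z_β = -0.909

Power = Φ(z_β) = Φ(-0.909) ≈ 0.182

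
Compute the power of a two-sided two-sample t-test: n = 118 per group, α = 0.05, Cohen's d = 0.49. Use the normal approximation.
Power ≈ 0.96

Power calculation (two-sample t-test, normal approximation):
z_β = d · √(n/2) - z_{α/2}
z_β = 0.49 · √(118/2) - 1.960
z_β = 0.49 · 7.681 - 1.960
z_β = 1.804

Power = Φ(z_β) = Φ(1.804) ≈ 0.964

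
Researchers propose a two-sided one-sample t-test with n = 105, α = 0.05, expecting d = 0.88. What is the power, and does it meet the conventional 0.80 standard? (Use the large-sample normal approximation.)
Power ≈ 1.00; the study is adequately powered (power ≥ 0.80)

Power calculation (one-sample t-test, normal approximation):
z_β = d · √n - z_{α/2}
z_β = 0.88 · √105 - 1.960
z_β = 0.88 · 10.247 - 1.960
z_β = 7.057

Power = Φ(z_β) = Φ(7.057) ≈ 1.000

Effect size d = 0.88 is large by Cohen's convention (0.2/0.5/0.8).

Threshold: power ≥ 0.80 is conventionally adequate.
Power ≈ 1.00 → the study is adequately powered (power ≥ 0.80).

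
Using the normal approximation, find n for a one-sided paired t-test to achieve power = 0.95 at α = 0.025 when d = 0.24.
n = 226 pairs

Sample size formula (paired t-test, normal approximation):
n = ((z_α + z_β) / d)²

z_α = 1.960 (for α = 0.025, one-sided)
z_β = 1.645 (for power = 0.95)
d = 0.24

n = ((1.960 + 1.645) / 0.24)²
n = (15.021)²
n ≈ 225.63
Round up to the next whole number: n = 226 pairs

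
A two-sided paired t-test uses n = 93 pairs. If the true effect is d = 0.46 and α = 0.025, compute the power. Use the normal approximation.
Power ≈ 0.99

Power calculation (paired t-test, normal approximation):
z_β = d · √n - z_{α/2}
z_β = 0.46 · √93 - 2.241
z_β = 0.46 · 9.644 - 2.241
z_β = 2.195

Power = Φ(z_β) = Φ(2.195) ≈ 0.986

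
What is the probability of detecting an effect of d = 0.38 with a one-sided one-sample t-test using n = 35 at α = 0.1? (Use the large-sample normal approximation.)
Power ≈ 0.83

Power calculation (one-sample t-test, normal approximation):
z_β = d · √n - z_α
z_β = 0.38 · √35 - 1.282
z_β = 0.38 · 5.916 - 1.282
z_β = 0.967

Power = Φ(z_β) = Φ(0.967) ≈ 0.833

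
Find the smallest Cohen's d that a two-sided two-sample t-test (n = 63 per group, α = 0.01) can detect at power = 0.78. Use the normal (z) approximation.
d ≈ 0.60

Minimum detectable effect (two-sample t-test, normal approximation):
d = (z_{α/2} + z_β) / √(n/2)
d = (2.576 + 0.772) / √(63/2)
d = 3.348 / 5.612
d ≈ 0.60

By Cohen's convention (0.2 small / 0.5 medium / 0.8 large): medium effect.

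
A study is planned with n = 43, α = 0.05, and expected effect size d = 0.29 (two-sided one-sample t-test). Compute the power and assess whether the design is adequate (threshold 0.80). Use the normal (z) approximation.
Power ≈ 0.48; the study is underpowered (power < 0.80)

Power calculation (one-sample t-test, normal approximation):
z_β = d · √n - z_{α/2}
z_β = 0.29 · √43 - 1.960
z_β = 0.29 · 6.557 - 1.960
z_β = -0.058

Power = Φ(z_β) = Φ(-0.058) ≈ 0.477

Effect size d = 0.29 is small by Cohen's convention (0.2/0.5/0.8).

Threshold: power ≥ 0.80 is conventionally adequate.
Power ≈ 0.48 → the study is underpowered (power < 0.80).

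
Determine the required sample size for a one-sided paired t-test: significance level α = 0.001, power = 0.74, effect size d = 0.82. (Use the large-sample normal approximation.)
n = 21 pairs

Sample size formula (paired t-test, normal approximation):
n = ((z_α + z_β) / d)²

z_α = 3.090 (for α = 0.001, one-sided)
z_β = 0.643 (for power = 0.74)
d = 0.82

n = ((3.090 + 0.643) / 0.82)²
n = (4.552)²
n ≈ 20.72
Round up to the next whole number: n = 21 pairs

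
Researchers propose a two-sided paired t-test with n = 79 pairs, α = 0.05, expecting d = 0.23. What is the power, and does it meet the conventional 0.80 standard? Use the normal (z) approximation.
Power ≈ 0.53; the study is underpowered (power < 0.80)

Power calculation (paired t-test, normal approximation):
z_β = d · √n - z_{α/2}
z_β = 0.23 · √79 - 1.960
z_β = 0.23 · 8.888 - 1.960
z_β = 0.084

Power = Φ(z_β) = Φ(0.084) ≈ 0.534

Effect size d = 0.23 is small by Cohen's convention (0.2/0.5/0.8).

Threshold: power ≥ 0.80 is conventionally adequate.
Power ≈ 0.53 → the study is underpowered (power < 0.80).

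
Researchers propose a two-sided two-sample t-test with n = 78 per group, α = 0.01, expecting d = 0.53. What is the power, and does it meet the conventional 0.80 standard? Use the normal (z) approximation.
Power ≈ 0.77; the study is underpowered (power < 0.80)

Power calculation (two-sample t-test, normal approximation):
z_β = d · √(n/2) - z_{α/2}
z_β = 0.53 · √(78/2) - 2.576
z_β = 0.53 · 6.245 - 2.576
z_β = 0.734

Power = Φ(z_β) = Φ(0.734) ≈ 0.769

Effect size d = 0.53 is medium by Cohen's convention (0.2/0.5/0.8).

Threshold: power ≥ 0.80 is conventionally adequate.
Power ≈ 0.77 → the study is underpowered (power < 0.80).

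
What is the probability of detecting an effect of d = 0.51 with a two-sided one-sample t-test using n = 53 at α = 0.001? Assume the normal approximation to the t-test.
Power ≈ 0.66

Power calculation (one-sample t-test, normal approximation):
z_β = d · √n - z_{α/2}
z_β = 0.51 · √53 - 3.291
z_β = 0.51 · 7.280 - 3.291
z_β = 0.422

Power = Φ(z_β) = Φ(0.422) ≈ 0.664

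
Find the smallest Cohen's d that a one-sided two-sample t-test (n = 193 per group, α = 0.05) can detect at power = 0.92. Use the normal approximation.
d ≈ 0.31

Minimum detectable effect (two-sample t-test, normal approximation):
d = (z_α + z_β) / √(n/2)
d = (1.645 + 1.405) / √(193/2)
d = 3.050 / 9.823
d ≈ 0.31

By Cohen's convention (0.2 small / 0.5 medium / 0.8 large): small effect.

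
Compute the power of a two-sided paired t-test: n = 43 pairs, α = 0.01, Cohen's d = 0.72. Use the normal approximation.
Power ≈ 0.98

Power calculation (paired t-test, normal approximation):
z_β = d · √n - z_{α/2}
z_β = 0.72 · √43 - 2.576
z_β = 0.72 · 6.557 - 2.576
z_β = 2.146

Power = Φ(z_β) = Φ(2.146) ≈ 0.984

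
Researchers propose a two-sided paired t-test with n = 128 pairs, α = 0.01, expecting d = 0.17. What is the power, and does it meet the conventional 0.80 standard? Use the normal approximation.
Power ≈ 0.26; the study is underpowered (power < 0.80)

Power calculation (paired t-test, normal approximation):
z_β = d · √n - z_{α/2}
z_β = 0.17 · √128 - 2.576
z_β = 0.17 · 11.314 - 2.576
z_β = -0.652

Power = Φ(z_β) = Φ(-0.652) ≈ 0.257

Effect size d = 0.17 is very small by Cohen's convention (0.2/0.5/0.8).

Threshold: power ≥ 0.80 is conventionally adequate.
Power ≈ 0.26 → the study is underpowered (power < 0.80).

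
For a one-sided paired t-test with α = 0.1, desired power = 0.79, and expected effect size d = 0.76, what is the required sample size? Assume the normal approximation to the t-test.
n = 8 pairs

Sample size formula (paired t-test, normal approximation):
n = ((z_α + z_β) / d)²

z_α = 1.282 (for α = 0.1, one-sided)
z_β = 0.806 (for power = 0.79)
d = 0.76

n = ((1.282 + 0.806) / 0.76)²
n = (2.747)²
n ≈ 7.55
Round up to the next whole number: n = 8 pairs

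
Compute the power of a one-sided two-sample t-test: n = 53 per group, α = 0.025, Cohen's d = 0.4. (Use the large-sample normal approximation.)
Power ≈ 0.54

Power calculation (two-sample t-test, normal approximation):
z_β = d · √(n/2) - z_α
z_β = 0.4 · √(53/2) - 1.960
z_β = 0.4 · 5.148 - 1.960
z_β = 0.099

Power = Φ(z_β) = Φ(0.099) ≈ 0.539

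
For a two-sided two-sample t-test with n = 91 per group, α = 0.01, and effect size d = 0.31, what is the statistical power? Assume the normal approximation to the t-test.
Power ≈ 0.31

Power calculation (two-sample t-test, normal approximation):
z_β = d · √(n/2) - z_{α/2}
z_β = 0.31 · √(91/2) - 2.576
z_β = 0.31 · 6.745 - 2.576
z_β = -0.485

Power = Φ(z_β) = Φ(-0.485) ≈ 0.314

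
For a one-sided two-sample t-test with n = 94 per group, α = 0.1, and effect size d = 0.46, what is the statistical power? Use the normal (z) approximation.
Power ≈ 0.97

Power calculation (two-sample t-test, normal approximation):
z_β = d · √(n/2) - z_α
z_β = 0.46 · √(94/2) - 1.282
z_β = 0.46 · 6.856 - 1.282
z_β = 1.872

Power = Φ(z_β) = Φ(1.872) ≈ 0.969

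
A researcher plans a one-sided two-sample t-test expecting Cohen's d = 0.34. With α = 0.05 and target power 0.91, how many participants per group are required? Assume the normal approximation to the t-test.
n = 155 per group

Sample size formula (two-sample t-test, normal approximation):
n = 2 · ((z_α + z_β) / d)²

z_α = 1.645 (for α = 0.05, one-sided)
z_β = 1.341 (for power = 0.91)
d = 0.34

n = 2 · ((1.645 + 1.341) / 0.34)²
n = 2 · (8.782)²
n ≈ 154.25
Round up to the next whole number: n = 155 per group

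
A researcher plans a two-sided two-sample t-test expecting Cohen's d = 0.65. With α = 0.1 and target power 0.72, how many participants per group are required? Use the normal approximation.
n = 24 per group

Sample size formula (two-sample t-test, normal approximation):
n = 2 · ((z_{α/2} + z_β) / d)²

z_{α/2} = 1.645 (for α = 0.1, two-sided)
z_β = 0.583 (for power = 0.72)
d = 0.65

n = 2 · ((1.645 + 0.583) / 0.65)²
n = 2 · (3.428)²
n ≈ 23.50
Round up to the next whole number: n = 24 per group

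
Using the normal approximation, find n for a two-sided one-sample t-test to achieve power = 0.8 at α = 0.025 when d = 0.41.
n = 57

Sample size formula (one-sample t-test, normal approximation):
n = ((z_{α/2} + z_β) / d)²

z_{α/2} = 2.241 (for α = 0.025, two-sided)
z_β = 0.842 (for power = 0.8)
d = 0.41

n = ((2.241 + 0.842) / 0.41)²
n = (7.520)²
n ≈ 56.55
Round up to the next whole number: n = 57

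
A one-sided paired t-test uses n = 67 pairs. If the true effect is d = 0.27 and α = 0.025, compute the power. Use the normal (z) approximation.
Power ≈ 0.60

Power calculation (paired t-test, normal approximation):
z_β = d · √n - z_α
z_β = 0.27 · √67 - 1.960
z_β = 0.27 · 8.185 - 1.960
z_β = 0.250

Power = Φ(z_β) = Φ(0.250) ≈ 0.599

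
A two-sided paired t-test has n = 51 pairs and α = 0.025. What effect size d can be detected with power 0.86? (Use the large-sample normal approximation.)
d ≈ 0.47

Minimum detectable effect (paired t-test, normal approximation):
d = (z_{α/2} + z_β) / √n
d = (2.241 + 1.080) / √51
d = 3.322 / 7.141
d ≈ 0.47

By Cohen's convention (0.2 small / 0.5 medium / 0.8 large): small effect.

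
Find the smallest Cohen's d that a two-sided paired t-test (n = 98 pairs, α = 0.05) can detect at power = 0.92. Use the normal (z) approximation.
d ≈ 0.34

Minimum detectable effect (paired t-test, normal approximation):
d = (z_{α/2} + z_β) / √n
d = (1.960 + 1.405) / √98
d = 3.365 / 9.899
d ≈ 0.34

By Cohen's convention (0.2 small / 0.5 medium / 0.8 large): small effect.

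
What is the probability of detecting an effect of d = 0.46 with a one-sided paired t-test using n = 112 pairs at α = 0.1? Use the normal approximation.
Power ≈ 1.00

Power calculation (paired t-test, normal approximation):
z_β = d · √n - z_α
z_β = 0.46 · √112 - 1.282
z_β = 0.46 · 10.583 - 1.282
z_β = 3.587

Power = Φ(z_β) = Φ(3.587) ≈ 1.000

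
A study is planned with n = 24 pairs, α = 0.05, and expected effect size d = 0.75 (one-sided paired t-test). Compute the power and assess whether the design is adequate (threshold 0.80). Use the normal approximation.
Power ≈ 0.98; the study is adequately powered (power ≥ 0.80)

Power calculation (paired t-test, normal approximation):
z_β = d · √n - z_α
z_β = 0.75 · √24 - 1.645
z_β = 0.75 · 4.899 - 1.645
z_β = 2.029

Power = Φ(z_β) = Φ(2.029) ≈ 0.979

Effect size d = 0.75 is medium by Cohen's convention (0.2/0.5/0.8).

Threshold: power ≥ 0.80 is conventionally adequate.
Power ≈ 0.98 → the study is adequately powered (power ≥ 0.80).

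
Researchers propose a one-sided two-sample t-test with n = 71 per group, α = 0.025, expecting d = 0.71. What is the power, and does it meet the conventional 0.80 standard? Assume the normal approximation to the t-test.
Power ≈ 0.99; the study is adequately powered (power ≥ 0.80)

Power calculation (two-sample t-test, normal approximation):
z_β = d · √(n/2) - z_α
z_β = 0.71 · √(71/2) - 1.960
z_β = 0.71 · 5.958 - 1.960
z_β = 2.270

Power = Φ(z_β) = Φ(2.270) ≈ 0.988

Effect size d = 0.71 is medium by Cohen's convention (0.2/0.5/0.8).

Threshold: power ≥ 0.80 is conventionally adequate.
Power ≈ 0.99 → the study is adequately powered (power ≥ 0.80).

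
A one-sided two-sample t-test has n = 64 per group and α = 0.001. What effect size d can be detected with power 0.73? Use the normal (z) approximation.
d ≈ 0.65

Minimum detectable effect (two-sample t-test, normal approximation):
d = (z_α + z_β) / √(n/2)
d = (3.090 + 0.613) / √(64/2)
d = 3.703 / 5.657
d ≈ 0.65

By Cohen's convention (0.2 small / 0.5 medium / 0.8 large): medium effect.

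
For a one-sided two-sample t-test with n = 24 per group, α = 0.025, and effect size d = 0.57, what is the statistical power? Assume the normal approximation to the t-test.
Power ≈ 0.51

Power calculation (two-sample t-test, normal approximation):
z_β = d · √(n/2) - z_α
z_β = 0.57 · √(24/2) - 1.960
z_β = 0.57 · 3.464 - 1.960
z_β = 0.015

Power = Φ(z_β) = Φ(0.015) ≈ 0.506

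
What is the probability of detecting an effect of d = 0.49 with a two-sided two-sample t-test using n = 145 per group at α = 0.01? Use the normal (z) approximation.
Power ≈ 0.94

Power calculation (two-sample t-test, normal approximation):
z_β = d · √(n/2) - z_{α/2}
z_β = 0.49 · √(145/2) - 2.576
z_β = 0.49 · 8.515 - 2.576
z_β = 1.596

Power = Φ(z_β) = Φ(1.596) ≈ 0.945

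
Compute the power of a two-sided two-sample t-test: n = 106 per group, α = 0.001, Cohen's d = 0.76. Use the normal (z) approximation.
Power ≈ 0.99

Power calculation (two-sample t-test, normal approximation):
z_β = d · √(n/2) - z_{α/2}
z_β = 0.76 · √(106/2) - 3.291
z_β = 0.76 · 7.280 - 3.291
z_β = 2.242

Power = Φ(z_β) = Φ(2.242) ≈ 0.988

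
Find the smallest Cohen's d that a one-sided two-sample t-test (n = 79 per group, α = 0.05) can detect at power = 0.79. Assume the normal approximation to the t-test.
d ≈ 0.39

Minimum detectable effect (two-sample t-test, normal approximation):
d = (z_α + z_β) / √(n/2)
d = (1.645 + 0.806) / √(79/2)
d = 2.451 / 6.285
d ≈ 0.39

By Cohen's convention (0.2 small / 0.5 medium / 0.8 large): small effect.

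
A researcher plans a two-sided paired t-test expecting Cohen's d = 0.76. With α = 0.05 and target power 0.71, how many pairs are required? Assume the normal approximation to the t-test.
n = 11 pairs

Sample size formula (paired t-test, normal approximation):
n = ((z_{α/2} + z_β) / d)²

z_{α/2} = 1.960 (for α = 0.05, two-sided)
z_β = 0.553 (for power = 0.71)
d = 0.76

n = ((1.960 + 0.553) / 0.76)²
n = (3.307)²
n ≈ 10.94
Round up to the next whole number: n = 11 pairs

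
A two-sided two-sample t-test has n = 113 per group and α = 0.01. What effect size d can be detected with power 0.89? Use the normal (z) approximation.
d ≈ 0.51

Minimum detectable effect (two-sample t-test, normal approximation):
d = (z_{α/2} + z_β) / √(n/2)
d = (2.576 + 1.227) / √(113/2)
d = 3.802 / 7.517
d ≈ 0.51

By Cohen's convention (0.2 small / 0.5 medium / 0.8 large): medium effect.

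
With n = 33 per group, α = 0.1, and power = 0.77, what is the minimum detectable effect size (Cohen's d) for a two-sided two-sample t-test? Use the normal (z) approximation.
d ≈ 0.59

Minimum detectable effect (two-sample t-test, normal approximation):
d = (z_{α/2} + z_β) / √(n/2)
d = (1.645 + 0.739) / √(33/2)
d = 2.384 / 4.062
d ≈ 0.59

By Cohen's convention (0.2 small / 0.5 medium / 0.8 large): medium effect.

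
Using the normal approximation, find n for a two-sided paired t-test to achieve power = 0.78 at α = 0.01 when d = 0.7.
n = 23 pairs

Sample size formula (paired t-test, normal approximation):
n = ((z_{α/2} + z_β) / d)²

z_{α/2} = 2.576 (for α = 0.01, two-sided)
z_β = 0.772 (for power = 0.78)
d = 0.7

n = ((2.576 + 0.772) / 0.7)²
n = (4.783)²
n ≈ 22.88
Round up to the next whole number: n = 23 pairs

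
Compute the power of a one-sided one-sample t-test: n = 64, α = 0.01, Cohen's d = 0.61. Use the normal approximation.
Power ≈ 0.99

Power calculation (one-sample t-test, normal approximation):
z_β = d · √n - z_α
z_β = 0.61 · √64 - 2.326
z_β = 0.61 · 8.000 - 2.326
z_β = 2.554

Power = Φ(z_β) = Φ(2.554) ≈ 0.995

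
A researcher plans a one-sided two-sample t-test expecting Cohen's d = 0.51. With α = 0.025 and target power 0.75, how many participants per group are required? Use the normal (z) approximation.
n = 54 per group

Sample size formula (two-sample t-test, normal approximation):
n = 2 · ((z_α + z_β) / d)²

z_α = 1.960 (for α = 0.025, one-sided)
z_β = 0.674 (for power = 0.75)
d = 0.51

n = 2 · ((1.960 + 0.674) / 0.51)²
n = 2 · (5.165)²
n ≈ 53.35
Round up to the next whole number: n = 54 per group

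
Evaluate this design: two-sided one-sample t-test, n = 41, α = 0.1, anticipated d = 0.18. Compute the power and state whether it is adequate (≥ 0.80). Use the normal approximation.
Power ≈ 0.31; the study is underpowered (power < 0.80)

Power calculation (one-sample t-test, normal approximation):
z_β = d · √n - z_{α/2}
z_β = 0.18 · √41 - 1.645
z_β = 0.18 · 6.403 - 1.645
z_β = -0.492

Power = Φ(z_β) = Φ(-0.492) ≈ 0.311

Effect size d = 0.18 is very small by Cohen's convention (0.2/0.5/0.8).

Threshold: power ≥ 0.80 is conventionally adequate.
Power ≈ 0.31 → the study is underpowered (power < 0.80).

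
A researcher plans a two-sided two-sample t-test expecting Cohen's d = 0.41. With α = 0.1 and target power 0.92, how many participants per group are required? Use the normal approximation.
n = 111 per group

Sample size formula (two-sample t-test, normal approximation):
n = 2 · ((z_{α/2} + z_β) / d)²

z_{α/2} = 1.645 (for α = 0.1, two-sided)
z_β = 1.405 (for power = 0.92)
d = 0.41

n = 2 · ((1.645 + 1.405) / 0.41)²
n = 2 · (7.439)²
n ≈ 110.68
Round up to the next whole number: n = 111 per group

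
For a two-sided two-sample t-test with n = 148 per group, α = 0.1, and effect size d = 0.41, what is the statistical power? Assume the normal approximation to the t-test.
Power ≈ 0.97

Power calculation (two-sample t-test, normal approximation):
z_β = d · √(n/2) - z_{α/2}
z_β = 0.41 · √(148/2) - 1.645
z_β = 0.41 · 8.602 - 1.645
z_β = 1.882

Power = Φ(z_β) = Φ(1.882) ≈ 0.970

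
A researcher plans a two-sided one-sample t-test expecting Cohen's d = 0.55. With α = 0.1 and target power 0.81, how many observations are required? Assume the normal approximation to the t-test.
n = 22

Sample size formula (one-sample t-test, normal approximation):
n = ((z_{α/2} + z_β) / d)²

z_{α/2} = 1.645 (for α = 0.1, two-sided)
z_β = 0.878 (for power = 0.81)
d = 0.55

n = ((1.645 + 0.878) / 0.55)²
n = (4.587)²
n ≈ 21.04
Round up to the next whole number: n = 22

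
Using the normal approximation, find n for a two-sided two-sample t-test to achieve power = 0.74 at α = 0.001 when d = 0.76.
n = 54 per group

Sample size formula (two-sample t-test, normal approximation):
n = 2 · ((z_{α/2} + z_β) / d)²

z_{α/2} = 3.291 (for α = 0.001, two-sided)
z_β = 0.643 (for power = 0.74)
d = 0.76

n = 2 · ((3.291 + 0.643) / 0.76)²
n = 2 · (5.176)²
n ≈ 53.58
Round up to the next whole number: n = 54 per group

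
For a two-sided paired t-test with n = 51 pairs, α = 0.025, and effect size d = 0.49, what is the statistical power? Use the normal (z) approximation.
Power ≈ 0.90

Power calculation (paired t-test, normal approximation):
z_β = d · √n - z_{α/2}
z_β = 0.49 · √51 - 2.241
z_β = 0.49 · 7.141 - 2.241
z_β = 1.258

Power = Φ(z_β) = Φ(1.258) ≈ 0.896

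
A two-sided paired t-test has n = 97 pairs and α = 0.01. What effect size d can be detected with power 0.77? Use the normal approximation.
d ≈ 0.34

Minimum detectable effect (paired t-test, normal approximation):
d = (z_{α/2} + z_β) / √n
d = (2.576 + 0.739) / √97
d = 3.315 / 9.849
d ≈ 0.34

By Cohen's convention (0.2 small / 0.5 medium / 0.8 large): small effect.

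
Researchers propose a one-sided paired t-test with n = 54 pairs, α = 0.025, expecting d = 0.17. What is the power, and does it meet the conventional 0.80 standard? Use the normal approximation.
Power ≈ 0.24; the study is underpowered (power < 0.80)

Power calculation (paired t-test, normal approximation):
z_β = d · √n - z_α
z_β = 0.17 · √54 - 1.960
z_β = 0.17 · 7.348 - 1.960
z_β = -0.711

Power = Φ(z_β) = Φ(-0.711) ≈ 0.239

Effect size d = 0.17 is very small by Cohen's convention (0.2/0.5/0.8).

Threshold: power ≥ 0.80 is conventionally adequate.
Power ≈ 0.24 → the study is underpowered (power < 0.80).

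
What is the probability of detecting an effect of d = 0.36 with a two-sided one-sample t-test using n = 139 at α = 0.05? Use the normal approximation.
Power ≈ 0.99

Power calculation (one-sample t-test, normal approximation):
z_β = d · √n - z_{α/2}
z_β = 0.36 · √139 - 1.960
z_β = 0.36 · 11.790 - 1.960
z_β = 2.284

Power = Φ(z_β) = Φ(2.284) ≈ 0.989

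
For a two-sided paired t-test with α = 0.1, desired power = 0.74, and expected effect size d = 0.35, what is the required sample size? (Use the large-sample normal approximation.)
n = 43 pairs

Sample size formula (paired t-test, normal approximation):
n = ((z_{α/2} + z_β) / d)²

z_{α/2} = 1.645 (for α = 0.1, two-sided)
z_β = 0.643 (for power = 0.74)
d = 0.35

n = ((1.645 + 0.643) / 0.35)²
n = (6.537)²
n ≈ 42.73
Round up to the next whole number: n = 43 pairs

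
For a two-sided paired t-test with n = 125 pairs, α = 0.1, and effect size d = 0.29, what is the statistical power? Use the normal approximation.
Power ≈ 0.94

Power calculation (paired t-test, normal approximation):
z_β = d · √n - z_{α/2}
z_β = 0.29 · √125 - 1.645
z_β = 0.29 · 11.180 - 1.645
z_β = 1.597

Power = Φ(z_β) = Φ(1.597) ≈ 0.945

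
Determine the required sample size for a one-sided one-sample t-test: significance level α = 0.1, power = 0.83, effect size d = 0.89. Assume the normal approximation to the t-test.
n = 7

Sample size formula (one-sample t-test, normal approximation):
n = ((z_α + z_β) / d)²

z_α = 1.282 (for α = 0.1, one-sided)
z_β = 0.954 (for power = 0.83)
d = 0.89

n = ((1.282 + 0.954) / 0.89)²
n = (2.512)²
n ≈ 6.31
Round up to the next whole number: n = 7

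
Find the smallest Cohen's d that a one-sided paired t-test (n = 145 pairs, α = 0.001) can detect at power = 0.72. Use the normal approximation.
d ≈ 0.31

Minimum detectable effect (paired t-test, normal approximation):
d = (z_α + z_β) / √n
d = (3.090 + 0.583) / √145
d = 3.673 / 12.042
d ≈ 0.31

By Cohen's convention (0.2 small / 0.5 medium / 0.8 large): small effect.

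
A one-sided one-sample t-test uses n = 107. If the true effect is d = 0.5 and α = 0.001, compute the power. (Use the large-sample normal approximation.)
Power ≈ 0.98

Power calculation (one-sample t-test, normal approximation):
z_β = d · √n - z_α
z_β = 0.5 · √107 - 3.090
z_β = 0.5 · 10.344 - 3.090
z_β = 2.082

Power = Φ(z_β) = Φ(2.082) ≈ 0.981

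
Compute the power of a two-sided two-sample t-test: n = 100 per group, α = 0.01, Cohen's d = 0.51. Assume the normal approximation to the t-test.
Power ≈ 0.85

Power calculation (two-sample t-test, normal approximation):
z_β = d · √(n/2) - z_{α/2}
z_β = 0.51 · √(100/2) - 2.576
z_β = 0.51 · 7.071 - 2.576
z_β = 1.030

Power = Φ(z_β) = Φ(1.030) ≈ 0.849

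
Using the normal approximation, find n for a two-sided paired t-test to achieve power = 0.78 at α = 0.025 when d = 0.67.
n = 21 pairs

Sample size formula (paired t-test, normal approximation):
n = ((z_{α/2} + z_β) / d)²

z_{α/2} = 2.241 (for α = 0.025, two-sided)
z_β = 0.772 (for power = 0.78)
d = 0.67

n = ((2.241 + 0.772) / 0.67)²
n = (4.497)²
n ≈ 20.22
Round up to the next whole number: n = 21 pairs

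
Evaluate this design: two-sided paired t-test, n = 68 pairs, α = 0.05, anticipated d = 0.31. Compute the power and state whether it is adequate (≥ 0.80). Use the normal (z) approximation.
Power ≈ 0.72; the study is underpowered (power < 0.80)

Power calculation (paired t-test, normal approximation):
z_β = d · √n - z_{α/2}
z_β = 0.31 · √68 - 1.960
z_β = 0.31 · 8.246 - 1.960
z_β = 0.596

Power = Φ(z_β) = Φ(0.596) ≈ 0.725

Effect size d = 0.31 is small by Cohen's convention (0.2/0.5/0.8).

Threshold: power ≥ 0.80 is conventionally adequate.
Power ≈ 0.72 → the study is underpowered (power < 0.80).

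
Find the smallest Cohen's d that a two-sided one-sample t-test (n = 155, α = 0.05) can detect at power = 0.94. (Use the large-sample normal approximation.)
d ≈ 0.28

Minimum detectable effect (one-sample t-test, normal approximation):
d = (z_{α/2} + z_β) / √n
d = (1.960 + 1.555) / √155
d = 3.515 / 12.450
d ≈ 0.28

By Cohen's convention (0.2 small / 0.5 medium / 0.8 large): small effect.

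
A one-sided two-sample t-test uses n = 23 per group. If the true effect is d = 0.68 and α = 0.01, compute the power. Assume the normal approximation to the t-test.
Power ≈ 0.49

Power calculation (two-sample t-test, normal approximation):
z_β = d · √(n/2) - z_α
z_β = 0.68 · √(23/2) - 2.326
z_β = 0.68 · 3.391 - 2.326
z_β = -0.020

Power = Φ(z_β) = Φ(-0.020) ≈ 0.492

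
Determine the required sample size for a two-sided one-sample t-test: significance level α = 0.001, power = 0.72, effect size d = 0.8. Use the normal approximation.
n = 24

Sample size formula (one-sample t-test, normal approximation):
n = ((z_{α/2} + z_β) / d)²

z_{α/2} = 3.291 (for α = 0.001, two-sided)
z_β = 0.583 (for power = 0.72)
d = 0.8

n = ((3.291 + 0.583) / 0.8)²
n = (4.843)²
n ≈ 23.45
Round up to the next whole number: n = 24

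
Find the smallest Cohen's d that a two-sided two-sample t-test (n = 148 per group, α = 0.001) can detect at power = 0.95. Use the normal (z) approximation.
d ≈ 0.57

Minimum detectable effect (two-sample t-test, normal approximation):
d = (z_{α/2} + z_β) / √(n/2)
d = (3.291 + 1.645) / √(148/2)
d = 4.935 / 8.602
d ≈ 0.57

By Cohen's convention (0.2 small / 0.5 medium / 0.8 large): medium effect.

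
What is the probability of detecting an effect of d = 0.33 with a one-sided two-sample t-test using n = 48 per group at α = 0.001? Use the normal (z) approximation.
Power ≈ 0.07

Power calculation (two-sample t-test, normal approximation):
z_β = d · √(n/2) - z_α
z_β = 0.33 · √(48/2) - 3.090
z_β = 0.33 · 4.899 - 3.090
z_β = -1.474

Power = Φ(z_β) = Φ(-1.474) ≈ 0.070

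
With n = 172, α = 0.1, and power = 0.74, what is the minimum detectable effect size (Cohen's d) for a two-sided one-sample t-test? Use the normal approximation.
d ≈ 0.17

Minimum detectable effect (one-sample t-test, normal approximation):
d = (z_{α/2} + z_β) / √n
d = (1.645 + 0.643) / √172
d = 2.288 / 13.115
d ≈ 0.17

By Cohen's convention (0.2 small / 0.5 medium / 0.8 large): very small effect.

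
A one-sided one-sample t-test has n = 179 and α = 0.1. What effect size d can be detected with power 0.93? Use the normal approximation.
d ≈ 0.21

Minimum detectable effect (one-sample t-test, normal approximation):
d = (z_α + z_β) / √n
d = (1.282 + 1.476) / √179
d = 2.757 / 13.379
d ≈ 0.21

By Cohen's convention (0.2 small / 0.5 medium / 0.8 large): small effect.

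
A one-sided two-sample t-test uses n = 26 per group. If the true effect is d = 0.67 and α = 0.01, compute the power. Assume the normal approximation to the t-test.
Power ≈ 0.54

Power calculation (two-sample t-test, normal approximation):
z_β = d · √(n/2) - z_α
z_β = 0.67 · √(26/2) - 2.326
z_β = 0.67 · 3.606 - 2.326
z_β = 0.089

Power = Φ(z_β) = Φ(0.089) ≈ 0.536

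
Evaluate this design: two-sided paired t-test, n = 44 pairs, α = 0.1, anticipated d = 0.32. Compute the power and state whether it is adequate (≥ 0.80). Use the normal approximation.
Power ≈ 0.68; the study is underpowered (power < 0.80)

Power calculation (paired t-test, normal approximation):
z_β = d · √n - z_{α/2}
z_β = 0.32 · √44 - 1.645
z_β = 0.32 · 6.633 - 1.645
z_β = 0.478

Power = Φ(z_β) = Φ(0.478) ≈ 0.684

Effect size d = 0.32 is small by Cohen's convention (0.2/0.5/0.8).

Threshold: power ≥ 0.80 is conventionally adequate.
Power ≈ 0.68 → the study is underpowered (power < 0.80).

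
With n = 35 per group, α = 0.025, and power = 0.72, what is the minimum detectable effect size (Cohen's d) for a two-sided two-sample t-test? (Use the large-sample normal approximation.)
d ≈ 0.68

Minimum detectable effect (two-sample t-test, normal approximation):
d = (z_{α/2} + z_β) / √(n/2)
d = (2.241 + 0.583) / √(35/2)
d = 2.824 / 4.183
d ≈ 0.68

By Cohen's convention (0.2 small / 0.5 medium / 0.8 large): medium effect.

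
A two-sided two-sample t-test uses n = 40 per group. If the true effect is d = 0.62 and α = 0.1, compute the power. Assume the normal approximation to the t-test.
Power ≈ 0.87

Power calculation (two-sample t-test, normal approximation):
z_β = d · √(n/2) - z_{α/2}
z_β = 0.62 · √(40/2) - 1.645
z_β = 0.62 · 4.472 - 1.645
z_β = 1.128

Power = Φ(z_β) = Φ(1.128) ≈ 0.870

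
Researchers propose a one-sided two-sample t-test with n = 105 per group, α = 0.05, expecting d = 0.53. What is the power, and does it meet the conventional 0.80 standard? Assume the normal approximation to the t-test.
Power ≈ 0.99; the study is adequately powered (power ≥ 0.80)

Power calculation (two-sample t-test, normal approximation):
z_β = d · √(n/2) - z_α
z_β = 0.53 · √(105/2) - 1.645
z_β = 0.53 · 7.246 - 1.645
z_β = 2.195

Power = Φ(z_β) = Φ(2.195) ≈ 0.986

Effect size d = 0.53 is medium by Cohen's convention (0.2/0.5/0.8).

Threshold: power ≥ 0.80 is conventionally adequate.
Power ≈ 0.99 → the study is adequately powered (power ≥ 0.80).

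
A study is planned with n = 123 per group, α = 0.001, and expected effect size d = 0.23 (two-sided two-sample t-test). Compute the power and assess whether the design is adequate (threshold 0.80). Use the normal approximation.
Power ≈ 0.07; the study is underpowered (power < 0.80)

Power calculation (two-sample t-test, normal approximation):
z_β = d · √(n/2) - z_{α/2}
z_β = 0.23 · √(123/2) - 3.291
z_β = 0.23 · 7.842 - 3.291
z_β = -1.487

Power = Φ(z_β) = Φ(-1.487) ≈ 0.069

Effect size d = 0.23 is small by Cohen's convention (0.2/0.5/0.8).

Threshold: power ≥ 0.80 is conventionally adequate.
Power ≈ 0.07 → the study is underpowered (power < 0.80).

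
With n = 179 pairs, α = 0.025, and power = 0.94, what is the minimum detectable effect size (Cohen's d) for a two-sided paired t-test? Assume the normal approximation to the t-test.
d ≈ 0.28

Minimum detectable effect (paired t-test, normal approximation):
d = (z_{α/2} + z_β) / √n
d = (2.241 + 1.555) / √179
d = 3.796 / 13.379
d ≈ 0.28

By Cohen's convention (0.2 small / 0.5 medium / 0.8 large): small effect.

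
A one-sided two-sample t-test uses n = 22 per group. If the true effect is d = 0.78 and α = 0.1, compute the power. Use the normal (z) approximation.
Power ≈ 0.90

Power calculation (two-sample t-test, normal approximation):
z_β = d · √(n/2) - z_α
z_β = 0.78 · √(22/2) - 1.282
z_β = 0.78 · 3.317 - 1.282
z_β = 1.305

Power = Φ(z_β) = Φ(1.305) ≈ 0.904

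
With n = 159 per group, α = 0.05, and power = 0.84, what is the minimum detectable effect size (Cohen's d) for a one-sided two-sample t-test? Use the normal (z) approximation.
d ≈ 0.30

Minimum detectable effect (two-sample t-test, normal approximation):
d = (z_α + z_β) / √(n/2)
d = (1.645 + 0.994) / √(159/2)
d = 2.639 / 8.916
d ≈ 0.30

By Cohen's convention (0.2 small / 0.5 medium / 0.8 large): small effect.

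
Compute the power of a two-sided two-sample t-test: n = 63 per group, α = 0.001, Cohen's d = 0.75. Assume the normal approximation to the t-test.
Power ≈ 0.82

Power calculation (two-sample t-test, normal approximation):
z_β = d · √(n/2) - z_{α/2}
z_β = 0.75 · √(63/2) - 3.291
z_β = 0.75 · 5.612 - 3.291
z_β = 0.919

Power = Φ(z_β) = Φ(0.919) ≈ 0.821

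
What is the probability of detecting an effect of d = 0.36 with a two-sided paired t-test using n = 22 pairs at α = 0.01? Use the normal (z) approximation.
Power ≈ 0.19

Power calculation (paired t-test, normal approximation):
z_β = d · √n - z_{α/2}
z_β = 0.36 · √22 - 2.576
z_β = 0.36 · 4.690 - 2.576
z_β = -0.887

Power = Φ(z_β) = Φ(-0.887) ≈ 0.187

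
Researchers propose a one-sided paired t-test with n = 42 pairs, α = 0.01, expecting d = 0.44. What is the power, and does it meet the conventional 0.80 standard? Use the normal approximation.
Power ≈ 0.70; the study is underpowered (power < 0.80)

Power calculation (paired t-test, normal approximation):
z_β = d · √n - z_α
z_β = 0.44 · √42 - 2.326
z_β = 0.44 · 6.481 - 2.326
z_β = 0.525

Power = Φ(z_β) = Φ(0.525) ≈ 0.700

Effect size d = 0.44 is small by Cohen's convention (0.2/0.5/0.8).

Threshold: power ≥ 0.80 is conventionally adequate.
Power ≈ 0.70 → the study is underpowered (power < 0.80).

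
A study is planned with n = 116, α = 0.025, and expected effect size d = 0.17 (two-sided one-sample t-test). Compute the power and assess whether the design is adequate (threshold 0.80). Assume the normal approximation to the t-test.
Power ≈ 0.34; the study is underpowered (power < 0.80)

Power calculation (one-sample t-test, normal approximation):
z_β = d · √n - z_{α/2}
z_β = 0.17 · √116 - 2.241
z_β = 0.17 · 10.770 - 2.241
z_β = -0.410

Power = Φ(z_β) = Φ(-0.410) ≈ 0.341

Effect size d = 0.17 is very small by Cohen's convention (0.2/0.5/0.8).

Threshold: power ≥ 0.80 is conventionally adequate.
Power ≈ 0.34 → the study is underpowered (power < 0.80).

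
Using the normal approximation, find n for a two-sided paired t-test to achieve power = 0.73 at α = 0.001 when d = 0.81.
n = 24 pairs

Sample size formula (paired t-test, normal approximation):
n = ((z_{α/2} + z_β) / d)²

z_{α/2} = 3.291 (for α = 0.001, two-sided)
z_β = 0.613 (for power = 0.73)
d = 0.81

n = ((3.291 + 0.613) / 0.81)²
n = (4.820)²
n ≈ 23.23
Round up to the next whole number: n = 24 pairs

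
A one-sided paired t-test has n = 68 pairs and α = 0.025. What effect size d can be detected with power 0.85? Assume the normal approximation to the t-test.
d ≈ 0.36

Minimum detectable effect (paired t-test, normal approximation):
d = (z_α + z_β) / √n
d = (1.960 + 1.036) / √68
d = 2.996 / 8.246
d ≈ 0.36

By Cohen's convention (0.2 small / 0.5 medium / 0.8 large): small effect.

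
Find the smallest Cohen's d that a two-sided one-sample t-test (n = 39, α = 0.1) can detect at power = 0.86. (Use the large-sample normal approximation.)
d ≈ 0.44

Minimum detectable effect (one-sample t-test, normal approximation):
d = (z_{α/2} + z_β) / √n
d = (1.645 + 1.080) / √39
d = 2.725 / 6.245
d ≈ 0.44

By Cohen's convention (0.2 small / 0.5 medium / 0.8 large): small effect.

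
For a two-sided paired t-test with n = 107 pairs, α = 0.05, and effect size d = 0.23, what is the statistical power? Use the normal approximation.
Power ≈ 0.66

Power calculation (paired t-test, normal approximation):
z_β = d · √n - z_{α/2}
z_β = 0.23 · √107 - 1.960
z_β = 0.23 · 10.344 - 1.960
z_β = 0.419

Power = Φ(z_β) = Φ(0.419) ≈ 0.662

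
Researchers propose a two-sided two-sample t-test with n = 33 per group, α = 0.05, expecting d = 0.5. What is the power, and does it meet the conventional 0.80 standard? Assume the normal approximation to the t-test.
Power ≈ 0.53; the study is underpowered (power < 0.80)

Power calculation (two-sample t-test, normal approximation):
z_β = d · √(n/2) - z_{α/2}
z_β = 0.5 · √(33/2) - 1.960
z_β = 0.5 · 4.062 - 1.960
z_β = 0.071

Power = Φ(z_β) = Φ(0.071) ≈ 0.528

Effect size d = 0.5 is medium by Cohen's convention (0.2/0.5/0.8).

Threshold: power ≥ 0.80 is conventionally adequate.
Power ≈ 0.53 → the study is underpowered (power < 0.80).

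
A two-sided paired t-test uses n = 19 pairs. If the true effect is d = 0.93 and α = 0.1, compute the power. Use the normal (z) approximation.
Power ≈ 0.99

Power calculation (paired t-test, normal approximation):
z_β = d · √n - z_{α/2}
z_β = 0.93 · √19 - 1.645
z_β = 0.93 · 4.359 - 1.645
z_β = 2.409

Power = Φ(z_β) = Φ(2.409) ≈ 0.992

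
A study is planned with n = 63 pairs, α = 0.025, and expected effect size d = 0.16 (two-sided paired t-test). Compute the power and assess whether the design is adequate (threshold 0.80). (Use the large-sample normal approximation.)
Power ≈ 0.17; the study is underpowered (power < 0.80)

Power calculation (paired t-test, normal approximation):
z_β = d · √n - z_{α/2}
z_β = 0.16 · √63 - 2.241
z_β = 0.16 · 7.937 - 2.241
z_β = -0.971

Power = Φ(z_β) = Φ(-0.971) ≈ 0.166

Effect size d = 0.16 is very small by Cohen's convention (0.2/0.5/0.8).

Threshold: power ≥ 0.80 is conventionally adequate.
Power ≈ 0.17 → the study is underpowered (power < 0.80).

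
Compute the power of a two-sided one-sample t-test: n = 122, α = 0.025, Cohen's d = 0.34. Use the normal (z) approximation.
Power ≈ 0.93

Power calculation (one-sample t-test, normal approximation):
z_β = d · √n - z_{α/2}
z_β = 0.34 · √122 - 2.241
z_β = 0.34 · 11.045 - 2.241
z_β = 1.514

Power = Φ(z_β) = Φ(1.514) ≈ 0.935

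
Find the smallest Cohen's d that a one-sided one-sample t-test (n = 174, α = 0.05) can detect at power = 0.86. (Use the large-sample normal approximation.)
d ≈ 0.21

Minimum detectable effect (one-sample t-test, normal approximation):
d = (z_α + z_β) / √n
d = (1.645 + 1.080) / √174
d = 2.725 / 13.191
d ≈ 0.21

By Cohen's convention (0.2 small / 0.5 medium / 0.8 large): small effect.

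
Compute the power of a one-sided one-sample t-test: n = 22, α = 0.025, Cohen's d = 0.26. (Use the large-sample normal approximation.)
Power ≈ 0.23

Power calculation (one-sample t-test, normal approximation):
z_β = d · √n - z_α
z_β = 0.26 · √22 - 1.960
z_β = 0.26 · 4.690 - 1.960
z_β = -0.740

Power = Φ(z_β) = Φ(-0.740) ≈ 0.230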